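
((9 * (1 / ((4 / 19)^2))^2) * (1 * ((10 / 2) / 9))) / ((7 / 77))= 7167655 / 256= 27998.65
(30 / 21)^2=100 / 49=2.04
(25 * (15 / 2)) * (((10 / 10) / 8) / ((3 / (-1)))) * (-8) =62.50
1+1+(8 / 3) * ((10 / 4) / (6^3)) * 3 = 113 / 54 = 2.09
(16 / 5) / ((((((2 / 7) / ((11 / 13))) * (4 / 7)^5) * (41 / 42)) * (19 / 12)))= 81530757 / 810160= 100.64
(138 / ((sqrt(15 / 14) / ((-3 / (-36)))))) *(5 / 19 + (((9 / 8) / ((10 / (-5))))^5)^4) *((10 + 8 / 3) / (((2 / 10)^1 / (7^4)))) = 333815308955326599088800161077 *sqrt(210) / 10880332376531662572355584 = 444604.38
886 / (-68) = -443 / 34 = -13.03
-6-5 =-11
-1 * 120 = -120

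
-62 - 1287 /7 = -1721 /7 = -245.86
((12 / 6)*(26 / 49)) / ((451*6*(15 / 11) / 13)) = 338 / 90405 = 0.00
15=15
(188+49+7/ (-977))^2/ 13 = 53611697764/ 12408877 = 4320.43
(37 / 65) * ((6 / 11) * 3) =666 / 715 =0.93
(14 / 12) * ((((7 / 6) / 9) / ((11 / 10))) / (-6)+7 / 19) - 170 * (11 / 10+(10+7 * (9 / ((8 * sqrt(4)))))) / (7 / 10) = -1298161511 / 355509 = -3651.56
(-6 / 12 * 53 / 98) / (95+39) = -53 / 26264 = -0.00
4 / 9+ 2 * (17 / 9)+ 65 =623 / 9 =69.22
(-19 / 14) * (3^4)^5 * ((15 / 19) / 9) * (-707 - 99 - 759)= 9094695979275 / 14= 649621141376.79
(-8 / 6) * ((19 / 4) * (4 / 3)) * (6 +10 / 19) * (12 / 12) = -496 / 9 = -55.11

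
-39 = -39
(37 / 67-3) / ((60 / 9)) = -123 / 335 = -0.37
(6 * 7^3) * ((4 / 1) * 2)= 16464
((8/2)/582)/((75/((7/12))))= 7/130950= 0.00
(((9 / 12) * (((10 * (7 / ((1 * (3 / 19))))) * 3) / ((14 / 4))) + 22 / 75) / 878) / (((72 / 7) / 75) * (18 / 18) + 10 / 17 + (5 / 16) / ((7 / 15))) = 0.23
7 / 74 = 0.09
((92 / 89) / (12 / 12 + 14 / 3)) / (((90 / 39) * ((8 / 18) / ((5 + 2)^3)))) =923013 / 15130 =61.01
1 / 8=0.12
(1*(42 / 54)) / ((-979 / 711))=-553 / 979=-0.56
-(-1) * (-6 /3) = -2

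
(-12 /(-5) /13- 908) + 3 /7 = -412861 /455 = -907.39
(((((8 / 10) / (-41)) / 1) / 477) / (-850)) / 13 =2 / 540262125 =0.00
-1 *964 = -964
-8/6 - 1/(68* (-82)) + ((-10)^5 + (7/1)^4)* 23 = -2244778.33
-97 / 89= -1.09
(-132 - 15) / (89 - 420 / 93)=-1519 / 873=-1.74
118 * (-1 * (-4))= 472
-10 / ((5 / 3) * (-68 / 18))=27 / 17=1.59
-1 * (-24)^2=-576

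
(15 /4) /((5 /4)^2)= 12 /5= 2.40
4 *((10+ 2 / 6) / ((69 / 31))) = 3844 / 207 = 18.57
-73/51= -1.43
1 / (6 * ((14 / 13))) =13 / 84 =0.15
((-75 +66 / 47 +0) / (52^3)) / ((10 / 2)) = -3459 / 33042880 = -0.00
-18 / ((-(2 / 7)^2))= 441 / 2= 220.50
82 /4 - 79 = -117 /2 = -58.50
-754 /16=-377 /8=-47.12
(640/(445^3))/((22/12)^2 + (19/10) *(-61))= -0.00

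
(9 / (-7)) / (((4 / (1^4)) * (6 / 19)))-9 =-561 / 56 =-10.02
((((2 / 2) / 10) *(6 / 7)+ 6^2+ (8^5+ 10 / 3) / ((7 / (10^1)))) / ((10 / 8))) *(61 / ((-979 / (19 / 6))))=-11403375502 / 1541925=-7395.54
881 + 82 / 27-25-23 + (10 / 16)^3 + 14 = 11754287 / 13824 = 850.28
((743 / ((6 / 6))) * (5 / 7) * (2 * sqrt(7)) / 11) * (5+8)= 96590 * sqrt(7) / 77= 3318.87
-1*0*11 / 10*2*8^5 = 0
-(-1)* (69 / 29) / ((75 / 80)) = 368 / 145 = 2.54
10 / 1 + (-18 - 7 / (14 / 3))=-19 / 2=-9.50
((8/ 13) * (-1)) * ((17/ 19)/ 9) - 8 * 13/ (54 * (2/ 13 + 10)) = -55207/ 220077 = -0.25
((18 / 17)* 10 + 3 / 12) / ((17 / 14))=8.93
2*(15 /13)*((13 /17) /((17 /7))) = 210 /289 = 0.73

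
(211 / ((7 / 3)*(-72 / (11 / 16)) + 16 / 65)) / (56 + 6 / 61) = -9202765 / 597289568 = -0.02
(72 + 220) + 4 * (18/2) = 328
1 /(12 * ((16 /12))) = 1 /16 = 0.06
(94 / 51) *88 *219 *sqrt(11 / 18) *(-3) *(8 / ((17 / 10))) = -24154240 *sqrt(22) / 289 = -392018.78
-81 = -81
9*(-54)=-486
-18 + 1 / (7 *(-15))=-1891 / 105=-18.01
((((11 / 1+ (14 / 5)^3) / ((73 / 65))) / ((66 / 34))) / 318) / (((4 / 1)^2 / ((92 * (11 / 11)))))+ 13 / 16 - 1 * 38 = -1885237457 / 51070800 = -36.91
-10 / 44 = -5 / 22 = -0.23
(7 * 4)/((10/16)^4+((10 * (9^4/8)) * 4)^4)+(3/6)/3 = 4743731683460713648753/28462390100764277763750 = 0.17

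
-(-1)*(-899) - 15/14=-12601/14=-900.07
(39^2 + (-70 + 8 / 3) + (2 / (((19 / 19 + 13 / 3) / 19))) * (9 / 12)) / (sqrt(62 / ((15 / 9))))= 239.21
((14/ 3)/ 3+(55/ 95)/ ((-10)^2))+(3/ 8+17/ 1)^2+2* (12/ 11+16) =1016142649/ 3009600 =337.63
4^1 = 4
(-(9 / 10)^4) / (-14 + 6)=6561 / 80000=0.08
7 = 7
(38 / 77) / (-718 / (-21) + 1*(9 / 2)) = 228 / 17875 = 0.01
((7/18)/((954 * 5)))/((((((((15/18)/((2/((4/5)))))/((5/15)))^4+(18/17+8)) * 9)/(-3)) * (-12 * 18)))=119/9513974880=0.00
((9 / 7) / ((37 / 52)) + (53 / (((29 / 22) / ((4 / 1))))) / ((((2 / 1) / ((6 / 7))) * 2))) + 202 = 1789646 / 7511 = 238.27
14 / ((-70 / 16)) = -16 / 5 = -3.20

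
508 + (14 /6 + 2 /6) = 1532 /3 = 510.67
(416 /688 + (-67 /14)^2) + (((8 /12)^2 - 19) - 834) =-62884937 /75852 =-829.05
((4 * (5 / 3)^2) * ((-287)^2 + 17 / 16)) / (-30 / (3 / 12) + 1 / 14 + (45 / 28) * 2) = -76878725 / 9804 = -7841.57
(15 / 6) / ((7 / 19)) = 95 / 14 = 6.79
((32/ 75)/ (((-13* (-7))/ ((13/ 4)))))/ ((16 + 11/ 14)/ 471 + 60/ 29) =72848/ 10061375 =0.01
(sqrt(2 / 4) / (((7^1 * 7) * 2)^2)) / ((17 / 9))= 9 * sqrt(2) / 326536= 0.00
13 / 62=0.21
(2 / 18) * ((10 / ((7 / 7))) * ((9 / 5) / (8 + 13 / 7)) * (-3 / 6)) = -0.10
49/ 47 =1.04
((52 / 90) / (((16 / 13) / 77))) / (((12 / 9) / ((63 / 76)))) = 273273 / 12160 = 22.47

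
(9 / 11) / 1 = 0.82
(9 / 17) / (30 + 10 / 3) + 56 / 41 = 96307 / 69700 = 1.38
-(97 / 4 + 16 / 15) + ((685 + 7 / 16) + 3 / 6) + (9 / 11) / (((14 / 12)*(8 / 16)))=12234193 / 18480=662.02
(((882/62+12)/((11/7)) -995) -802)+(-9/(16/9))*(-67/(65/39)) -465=-55700259/27280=-2041.80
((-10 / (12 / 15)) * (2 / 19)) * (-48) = 1200 / 19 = 63.16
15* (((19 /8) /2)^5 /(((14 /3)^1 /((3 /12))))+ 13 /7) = 1747203015 /58720256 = 29.75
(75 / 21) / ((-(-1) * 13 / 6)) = 1.65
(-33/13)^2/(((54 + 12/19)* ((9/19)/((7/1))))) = 305767/175422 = 1.74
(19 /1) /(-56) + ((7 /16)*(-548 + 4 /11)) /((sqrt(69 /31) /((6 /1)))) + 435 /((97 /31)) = 753317 /5432 - 5271*sqrt(2139) /253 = -824.88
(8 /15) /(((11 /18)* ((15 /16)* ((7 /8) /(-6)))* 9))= -4096 /5775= -0.71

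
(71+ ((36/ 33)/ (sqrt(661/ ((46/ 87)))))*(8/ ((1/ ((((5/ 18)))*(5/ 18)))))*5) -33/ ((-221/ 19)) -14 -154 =-20810/ 221+ 1000*sqrt(2645322)/ 17079579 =-94.07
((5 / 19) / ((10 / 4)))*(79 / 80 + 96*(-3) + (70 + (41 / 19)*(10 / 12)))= -981377 / 43320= -22.65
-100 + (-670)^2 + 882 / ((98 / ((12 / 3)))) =448836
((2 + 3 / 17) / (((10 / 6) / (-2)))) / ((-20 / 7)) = 777 / 850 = 0.91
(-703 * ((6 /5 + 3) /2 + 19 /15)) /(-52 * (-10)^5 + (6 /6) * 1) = -71003 /156000030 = -0.00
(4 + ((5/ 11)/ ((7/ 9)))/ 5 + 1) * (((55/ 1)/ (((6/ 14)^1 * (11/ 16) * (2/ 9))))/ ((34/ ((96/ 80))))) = 28368/ 187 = 151.70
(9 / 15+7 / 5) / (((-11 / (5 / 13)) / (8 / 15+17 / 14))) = -367 / 3003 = -0.12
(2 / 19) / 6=1 / 57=0.02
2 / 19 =0.11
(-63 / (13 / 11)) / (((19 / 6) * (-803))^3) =13608 / 4197184939519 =0.00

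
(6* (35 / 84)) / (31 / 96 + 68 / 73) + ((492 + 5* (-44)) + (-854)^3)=-5475347671752 / 8791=-622835590.01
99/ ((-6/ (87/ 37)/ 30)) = -43065/ 37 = -1163.92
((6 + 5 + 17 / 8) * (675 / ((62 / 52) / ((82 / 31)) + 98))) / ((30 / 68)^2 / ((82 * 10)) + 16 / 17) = 275453703000 / 2881675913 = 95.59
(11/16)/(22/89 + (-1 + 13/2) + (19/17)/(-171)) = 149787/1250728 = 0.12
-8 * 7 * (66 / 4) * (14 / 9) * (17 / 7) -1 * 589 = -12239 / 3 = -4079.67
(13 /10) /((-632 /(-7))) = 91 /6320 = 0.01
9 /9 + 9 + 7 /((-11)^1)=103 /11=9.36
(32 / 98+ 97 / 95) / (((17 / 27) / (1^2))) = 9963 / 4655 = 2.14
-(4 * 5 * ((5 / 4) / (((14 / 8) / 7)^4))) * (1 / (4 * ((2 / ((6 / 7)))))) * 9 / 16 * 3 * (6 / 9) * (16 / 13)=-86400 / 91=-949.45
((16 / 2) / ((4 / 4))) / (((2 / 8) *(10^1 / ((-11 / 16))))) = -11 / 5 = -2.20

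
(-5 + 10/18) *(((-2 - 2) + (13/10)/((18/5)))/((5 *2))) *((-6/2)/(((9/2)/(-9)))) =262/27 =9.70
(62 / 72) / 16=31 / 576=0.05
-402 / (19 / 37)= -14874 / 19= -782.84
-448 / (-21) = 64 / 3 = 21.33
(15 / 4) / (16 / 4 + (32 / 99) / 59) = 87615 / 93584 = 0.94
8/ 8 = 1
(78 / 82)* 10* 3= 1170 / 41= 28.54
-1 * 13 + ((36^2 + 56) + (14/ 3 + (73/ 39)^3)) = 80093980/ 59319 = 1350.22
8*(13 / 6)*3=52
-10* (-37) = 370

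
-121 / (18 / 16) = -968 / 9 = -107.56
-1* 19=-19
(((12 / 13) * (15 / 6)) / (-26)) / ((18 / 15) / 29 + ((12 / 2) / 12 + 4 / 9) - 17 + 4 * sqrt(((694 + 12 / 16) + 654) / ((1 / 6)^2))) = -1226178000 * sqrt(5395) / 894083896735679 - 1636352550 / 894083896735679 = -0.00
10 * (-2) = -20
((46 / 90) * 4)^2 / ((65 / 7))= 59248 / 131625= 0.45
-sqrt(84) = -9.17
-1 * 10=-10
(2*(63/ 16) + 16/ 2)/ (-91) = -127/ 728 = -0.17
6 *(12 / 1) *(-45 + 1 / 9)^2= 1305728 / 9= 145080.89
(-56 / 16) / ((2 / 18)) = -63 / 2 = -31.50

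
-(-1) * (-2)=-2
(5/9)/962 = 0.00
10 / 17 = 0.59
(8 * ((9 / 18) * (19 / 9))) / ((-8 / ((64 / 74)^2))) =-9728 / 12321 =-0.79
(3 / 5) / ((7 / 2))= 6 / 35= 0.17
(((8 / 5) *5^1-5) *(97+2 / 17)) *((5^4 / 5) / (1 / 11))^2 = 9364265625 / 17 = 550839154.41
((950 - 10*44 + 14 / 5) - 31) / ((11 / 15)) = 657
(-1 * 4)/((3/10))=-40/3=-13.33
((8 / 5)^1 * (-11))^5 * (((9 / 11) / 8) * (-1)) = 172712.26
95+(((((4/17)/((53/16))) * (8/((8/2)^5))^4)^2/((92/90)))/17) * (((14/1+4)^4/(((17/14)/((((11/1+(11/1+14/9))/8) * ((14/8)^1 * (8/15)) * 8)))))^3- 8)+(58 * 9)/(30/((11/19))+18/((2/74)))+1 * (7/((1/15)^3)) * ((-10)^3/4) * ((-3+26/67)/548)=14626265182293563849667285075770250193/517802565499399870346976611532800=28246.80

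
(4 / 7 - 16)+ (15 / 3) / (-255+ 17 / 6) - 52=-714346 / 10591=-67.45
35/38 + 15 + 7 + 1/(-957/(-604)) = 856499/36366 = 23.55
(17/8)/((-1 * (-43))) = 17/344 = 0.05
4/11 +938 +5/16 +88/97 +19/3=48446069/51216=945.92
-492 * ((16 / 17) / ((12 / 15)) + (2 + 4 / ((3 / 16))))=-205000 / 17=-12058.82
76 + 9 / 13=997 / 13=76.69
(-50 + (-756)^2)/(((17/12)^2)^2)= 11850333696/83521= 141884.48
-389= -389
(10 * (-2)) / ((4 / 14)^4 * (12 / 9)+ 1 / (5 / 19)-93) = 360150 / 1606109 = 0.22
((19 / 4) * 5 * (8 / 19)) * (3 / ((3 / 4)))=40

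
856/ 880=107/ 110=0.97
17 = 17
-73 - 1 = -74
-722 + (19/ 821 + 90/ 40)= -2363583/ 3284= -719.73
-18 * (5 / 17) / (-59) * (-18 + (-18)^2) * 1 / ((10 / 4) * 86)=0.13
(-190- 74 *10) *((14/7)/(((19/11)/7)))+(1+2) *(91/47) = -6726153/893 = -7532.09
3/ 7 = 0.43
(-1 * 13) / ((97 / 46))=-598 / 97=-6.16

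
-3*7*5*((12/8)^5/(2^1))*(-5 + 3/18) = 246645/128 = 1926.91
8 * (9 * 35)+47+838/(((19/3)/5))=3228.58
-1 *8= -8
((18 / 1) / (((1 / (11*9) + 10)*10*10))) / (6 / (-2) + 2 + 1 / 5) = -891 / 39640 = -0.02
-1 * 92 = -92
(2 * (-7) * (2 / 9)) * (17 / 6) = -8.81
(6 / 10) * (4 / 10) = 6 / 25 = 0.24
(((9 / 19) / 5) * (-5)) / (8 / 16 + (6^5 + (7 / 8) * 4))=-0.00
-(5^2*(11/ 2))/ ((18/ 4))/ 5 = -55/ 9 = -6.11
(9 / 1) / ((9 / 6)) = 6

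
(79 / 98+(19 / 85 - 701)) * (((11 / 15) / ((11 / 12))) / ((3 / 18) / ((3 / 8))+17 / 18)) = -209907108 / 520625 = -403.18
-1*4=-4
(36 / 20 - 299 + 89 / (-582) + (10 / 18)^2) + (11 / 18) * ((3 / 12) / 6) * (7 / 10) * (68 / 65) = -6067699021 / 20428200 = -297.03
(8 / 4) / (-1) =-2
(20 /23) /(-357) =-20 /8211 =-0.00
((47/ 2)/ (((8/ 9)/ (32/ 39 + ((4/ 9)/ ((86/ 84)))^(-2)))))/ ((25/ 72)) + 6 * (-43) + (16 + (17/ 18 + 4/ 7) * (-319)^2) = 154481.26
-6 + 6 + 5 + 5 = 10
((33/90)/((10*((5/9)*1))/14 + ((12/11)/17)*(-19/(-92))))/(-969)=-19481/21112040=-0.00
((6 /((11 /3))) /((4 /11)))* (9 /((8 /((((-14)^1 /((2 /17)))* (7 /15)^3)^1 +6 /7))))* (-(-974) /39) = -1420.70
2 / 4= 1 / 2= 0.50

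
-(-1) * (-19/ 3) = -19/ 3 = -6.33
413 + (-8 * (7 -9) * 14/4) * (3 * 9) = 1925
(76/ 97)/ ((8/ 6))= 57/ 97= 0.59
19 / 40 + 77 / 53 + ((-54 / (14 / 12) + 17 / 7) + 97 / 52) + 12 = -5414093 / 192920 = -28.06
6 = 6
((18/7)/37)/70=0.00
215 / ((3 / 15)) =1075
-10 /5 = -2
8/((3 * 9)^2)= 8/729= 0.01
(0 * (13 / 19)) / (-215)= 0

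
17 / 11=1.55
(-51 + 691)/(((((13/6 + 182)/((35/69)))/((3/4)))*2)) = 0.66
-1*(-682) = 682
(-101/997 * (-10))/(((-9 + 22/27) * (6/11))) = -49995/220337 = -0.23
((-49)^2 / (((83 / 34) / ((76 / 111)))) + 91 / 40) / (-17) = -249005743 / 6264840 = -39.75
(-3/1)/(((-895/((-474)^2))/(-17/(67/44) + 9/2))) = -300953502/59965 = -5018.82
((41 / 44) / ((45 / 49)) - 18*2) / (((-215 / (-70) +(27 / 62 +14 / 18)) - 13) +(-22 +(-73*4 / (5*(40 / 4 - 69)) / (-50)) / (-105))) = 110859576625 / 97328310068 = 1.14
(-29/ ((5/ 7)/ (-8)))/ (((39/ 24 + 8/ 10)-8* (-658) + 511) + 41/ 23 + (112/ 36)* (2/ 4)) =0.06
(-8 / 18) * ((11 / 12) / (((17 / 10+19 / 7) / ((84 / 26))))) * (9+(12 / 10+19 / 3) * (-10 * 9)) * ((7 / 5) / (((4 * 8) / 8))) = 841379 / 12051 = 69.82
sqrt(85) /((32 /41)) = 41 * sqrt(85) /32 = 11.81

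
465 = 465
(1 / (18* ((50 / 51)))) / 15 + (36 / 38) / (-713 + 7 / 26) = 431057 / 176044500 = 0.00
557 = 557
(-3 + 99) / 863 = 96 / 863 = 0.11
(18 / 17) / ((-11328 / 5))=-15 / 32096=-0.00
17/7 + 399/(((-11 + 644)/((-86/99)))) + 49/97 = 33844486/14183631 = 2.39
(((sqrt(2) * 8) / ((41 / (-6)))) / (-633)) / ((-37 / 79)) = -1264 * sqrt(2) / 320087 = -0.01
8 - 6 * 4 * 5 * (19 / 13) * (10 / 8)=-2746 / 13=-211.23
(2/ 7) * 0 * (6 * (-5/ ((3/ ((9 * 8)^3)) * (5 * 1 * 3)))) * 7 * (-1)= 0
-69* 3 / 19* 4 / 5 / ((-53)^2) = -0.00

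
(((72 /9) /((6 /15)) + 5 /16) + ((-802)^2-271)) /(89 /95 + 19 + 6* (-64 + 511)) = 977289035 /4106944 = 237.96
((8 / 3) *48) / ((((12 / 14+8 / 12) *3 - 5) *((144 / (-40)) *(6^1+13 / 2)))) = 896 / 135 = 6.64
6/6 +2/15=17/15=1.13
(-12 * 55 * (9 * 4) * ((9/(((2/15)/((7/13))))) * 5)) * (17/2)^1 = -477130500/13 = -36702346.15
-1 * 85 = -85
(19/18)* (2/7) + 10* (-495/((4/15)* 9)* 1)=-259837/126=-2062.20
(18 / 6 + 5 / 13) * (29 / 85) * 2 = 2552 / 1105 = 2.31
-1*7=-7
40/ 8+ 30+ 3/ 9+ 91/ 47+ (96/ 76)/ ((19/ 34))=2012111/ 50901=39.53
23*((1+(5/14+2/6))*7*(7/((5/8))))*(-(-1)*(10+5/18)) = 845894/27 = 31329.41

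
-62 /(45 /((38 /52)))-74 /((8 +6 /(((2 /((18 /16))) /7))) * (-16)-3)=-256511 /297765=-0.86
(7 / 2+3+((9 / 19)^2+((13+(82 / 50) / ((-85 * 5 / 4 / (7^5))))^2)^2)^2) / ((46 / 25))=7389307442489385969.96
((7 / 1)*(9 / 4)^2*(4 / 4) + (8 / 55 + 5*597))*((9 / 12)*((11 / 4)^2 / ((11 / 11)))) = 87717729 / 5120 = 17132.37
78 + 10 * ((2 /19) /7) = 10394 /133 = 78.15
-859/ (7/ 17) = -14603/ 7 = -2086.14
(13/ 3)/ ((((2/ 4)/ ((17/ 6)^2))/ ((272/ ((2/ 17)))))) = 4343092/ 27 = 160855.26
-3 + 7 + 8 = 12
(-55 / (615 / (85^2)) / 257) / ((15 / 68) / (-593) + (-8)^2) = -291340900 / 7416288321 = -0.04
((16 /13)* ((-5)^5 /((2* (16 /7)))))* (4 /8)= -21875 /52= -420.67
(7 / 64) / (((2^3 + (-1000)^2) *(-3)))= -7 / 192001536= -0.00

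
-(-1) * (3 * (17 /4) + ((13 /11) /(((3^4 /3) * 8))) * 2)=3790 /297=12.76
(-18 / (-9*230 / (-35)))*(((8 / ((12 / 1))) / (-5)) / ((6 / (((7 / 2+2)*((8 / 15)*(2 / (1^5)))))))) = 616 / 15525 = 0.04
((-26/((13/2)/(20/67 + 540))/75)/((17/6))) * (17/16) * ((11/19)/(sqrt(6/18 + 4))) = -7964 * sqrt(39)/16549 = -3.01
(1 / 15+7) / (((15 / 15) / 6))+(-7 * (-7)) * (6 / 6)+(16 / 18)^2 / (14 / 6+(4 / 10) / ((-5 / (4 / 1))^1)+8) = 9274589 / 101385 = 91.48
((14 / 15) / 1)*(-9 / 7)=-1.20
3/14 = 0.21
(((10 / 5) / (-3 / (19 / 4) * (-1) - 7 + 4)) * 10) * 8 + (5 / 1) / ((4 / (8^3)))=5152 / 9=572.44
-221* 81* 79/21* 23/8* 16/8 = -10842039/28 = -387215.68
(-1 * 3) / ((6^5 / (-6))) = 1 / 432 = 0.00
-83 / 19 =-4.37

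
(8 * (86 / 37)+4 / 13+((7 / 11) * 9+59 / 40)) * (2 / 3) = 5524769 / 317460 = 17.40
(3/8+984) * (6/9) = 656.25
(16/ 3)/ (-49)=-16/ 147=-0.11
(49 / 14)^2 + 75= 349 / 4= 87.25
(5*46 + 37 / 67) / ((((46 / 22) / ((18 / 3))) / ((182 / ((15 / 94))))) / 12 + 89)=69766560864 / 26931968761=2.59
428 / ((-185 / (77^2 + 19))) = -2545744 / 185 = -13760.78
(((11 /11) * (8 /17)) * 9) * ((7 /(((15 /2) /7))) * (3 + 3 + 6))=28224 /85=332.05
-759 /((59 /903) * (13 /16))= -10966032 /767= -14297.30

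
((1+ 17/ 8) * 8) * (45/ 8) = 1125/ 8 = 140.62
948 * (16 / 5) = 15168 / 5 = 3033.60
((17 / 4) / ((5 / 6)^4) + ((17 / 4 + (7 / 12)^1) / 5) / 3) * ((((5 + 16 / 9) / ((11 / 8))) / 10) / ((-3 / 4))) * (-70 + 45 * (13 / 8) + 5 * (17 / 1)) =-294638723 / 556875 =-529.09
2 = 2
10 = 10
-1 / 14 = -0.07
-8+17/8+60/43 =-1541/344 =-4.48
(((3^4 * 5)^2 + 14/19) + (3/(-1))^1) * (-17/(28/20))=-264896720/133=-1991704.66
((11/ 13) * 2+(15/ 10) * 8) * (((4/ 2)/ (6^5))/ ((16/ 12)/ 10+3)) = 445/ 395928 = 0.00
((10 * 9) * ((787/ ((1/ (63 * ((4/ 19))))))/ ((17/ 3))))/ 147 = 2549880/ 2261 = 1127.77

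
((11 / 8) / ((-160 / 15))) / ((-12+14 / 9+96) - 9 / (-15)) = -1485 / 992512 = -0.00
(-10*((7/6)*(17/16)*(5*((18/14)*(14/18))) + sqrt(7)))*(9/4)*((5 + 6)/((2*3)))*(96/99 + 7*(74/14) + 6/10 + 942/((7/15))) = -100979915/192 - 1187999*sqrt(7)/14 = -750447.77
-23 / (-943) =1 / 41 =0.02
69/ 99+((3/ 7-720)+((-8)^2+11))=-148735/ 231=-643.87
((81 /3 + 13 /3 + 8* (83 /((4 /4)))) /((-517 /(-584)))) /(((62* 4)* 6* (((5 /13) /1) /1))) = 989807 /721215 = 1.37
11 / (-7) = -1.57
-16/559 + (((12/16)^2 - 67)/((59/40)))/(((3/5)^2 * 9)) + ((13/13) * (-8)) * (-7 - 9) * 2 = 1293357979/5342922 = 242.07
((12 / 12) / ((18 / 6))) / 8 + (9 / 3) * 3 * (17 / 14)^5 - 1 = 36789895 / 1613472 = 22.80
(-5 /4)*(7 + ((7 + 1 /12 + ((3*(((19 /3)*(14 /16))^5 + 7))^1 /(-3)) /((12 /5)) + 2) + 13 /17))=17573564367485 /6497501184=2704.67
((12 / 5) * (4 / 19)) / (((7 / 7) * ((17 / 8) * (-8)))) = -48 / 1615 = -0.03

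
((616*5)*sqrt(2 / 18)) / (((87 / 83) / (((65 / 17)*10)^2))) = 108007900000 / 75429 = 1431914.78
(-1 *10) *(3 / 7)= -30 / 7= -4.29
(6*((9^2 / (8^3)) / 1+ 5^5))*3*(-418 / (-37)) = 3009752361 / 4736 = 635505.14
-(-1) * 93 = 93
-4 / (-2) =2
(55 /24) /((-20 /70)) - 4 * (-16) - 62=-289 /48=-6.02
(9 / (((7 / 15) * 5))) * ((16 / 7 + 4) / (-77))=-108 / 343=-0.31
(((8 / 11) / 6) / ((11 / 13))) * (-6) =-104 / 121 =-0.86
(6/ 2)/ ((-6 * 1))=-1/ 2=-0.50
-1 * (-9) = 9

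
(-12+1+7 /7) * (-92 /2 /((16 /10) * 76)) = 575 /152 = 3.78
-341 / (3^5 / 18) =-682 / 27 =-25.26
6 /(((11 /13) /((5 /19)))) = 390 /209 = 1.87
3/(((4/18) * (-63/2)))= -3/7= -0.43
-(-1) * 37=37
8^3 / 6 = 256 / 3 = 85.33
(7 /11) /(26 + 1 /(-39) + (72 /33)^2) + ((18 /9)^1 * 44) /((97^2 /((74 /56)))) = 315846707 /9552571931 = 0.03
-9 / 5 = -1.80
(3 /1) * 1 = 3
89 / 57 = 1.56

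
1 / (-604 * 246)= -1 / 148584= -0.00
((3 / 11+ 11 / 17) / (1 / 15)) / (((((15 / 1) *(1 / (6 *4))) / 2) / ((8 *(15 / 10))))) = 99072 / 187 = 529.80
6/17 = 0.35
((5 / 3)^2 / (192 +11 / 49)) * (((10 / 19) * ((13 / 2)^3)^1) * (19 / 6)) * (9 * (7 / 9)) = 94196375 / 2034504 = 46.30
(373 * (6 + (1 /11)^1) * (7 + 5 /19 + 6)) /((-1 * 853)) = -6297732 /178277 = -35.33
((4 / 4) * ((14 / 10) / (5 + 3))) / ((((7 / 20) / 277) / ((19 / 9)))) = 5263 / 18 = 292.39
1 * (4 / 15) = 4 / 15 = 0.27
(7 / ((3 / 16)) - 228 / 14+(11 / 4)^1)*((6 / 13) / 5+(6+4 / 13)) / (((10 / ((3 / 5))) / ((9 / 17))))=71964 / 14875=4.84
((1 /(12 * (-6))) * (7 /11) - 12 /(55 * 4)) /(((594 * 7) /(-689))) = 172939 /16465680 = 0.01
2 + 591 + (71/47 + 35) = 29587/47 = 629.51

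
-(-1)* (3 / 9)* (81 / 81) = 1 / 3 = 0.33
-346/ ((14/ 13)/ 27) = -60723/ 7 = -8674.71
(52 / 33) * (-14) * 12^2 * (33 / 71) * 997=-1472077.52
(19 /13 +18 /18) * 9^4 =209952 /13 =16150.15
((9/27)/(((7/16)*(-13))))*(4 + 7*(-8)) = 64/21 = 3.05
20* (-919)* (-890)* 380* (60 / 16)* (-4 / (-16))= 5827608750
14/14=1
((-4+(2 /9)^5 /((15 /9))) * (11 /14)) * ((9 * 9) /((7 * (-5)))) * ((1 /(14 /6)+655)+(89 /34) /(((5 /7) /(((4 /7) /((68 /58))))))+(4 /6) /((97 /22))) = 4780.94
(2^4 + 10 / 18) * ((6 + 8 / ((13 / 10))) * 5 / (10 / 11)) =129481 / 117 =1106.68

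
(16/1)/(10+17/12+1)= 192/149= 1.29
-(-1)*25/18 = 25/18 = 1.39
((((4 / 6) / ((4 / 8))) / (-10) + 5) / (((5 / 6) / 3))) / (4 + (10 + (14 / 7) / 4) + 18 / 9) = 292 / 275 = 1.06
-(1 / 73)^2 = -1 / 5329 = -0.00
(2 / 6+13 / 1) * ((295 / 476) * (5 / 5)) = 2950 / 357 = 8.26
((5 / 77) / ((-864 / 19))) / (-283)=95 / 18827424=0.00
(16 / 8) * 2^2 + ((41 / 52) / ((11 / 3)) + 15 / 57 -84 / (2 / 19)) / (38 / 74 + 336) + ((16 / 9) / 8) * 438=41798231051 / 405952404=102.96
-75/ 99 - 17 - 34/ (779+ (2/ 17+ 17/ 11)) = -42878219/ 2408736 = -17.80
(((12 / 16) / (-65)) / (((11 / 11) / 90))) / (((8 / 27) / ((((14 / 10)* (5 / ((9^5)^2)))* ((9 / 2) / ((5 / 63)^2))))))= -343 / 68234400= -0.00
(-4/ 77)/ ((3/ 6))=-8/ 77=-0.10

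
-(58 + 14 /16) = -471 /8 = -58.88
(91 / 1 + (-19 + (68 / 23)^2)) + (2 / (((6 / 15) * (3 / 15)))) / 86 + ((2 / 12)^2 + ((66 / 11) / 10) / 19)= 6308459111 / 77794740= 81.09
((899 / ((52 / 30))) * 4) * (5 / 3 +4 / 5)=66526 / 13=5117.38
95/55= 19/11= 1.73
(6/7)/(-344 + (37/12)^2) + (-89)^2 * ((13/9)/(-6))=-34719350093/18207126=-1906.91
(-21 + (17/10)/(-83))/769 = -17447/638270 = -0.03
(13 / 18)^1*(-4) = -26 / 9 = -2.89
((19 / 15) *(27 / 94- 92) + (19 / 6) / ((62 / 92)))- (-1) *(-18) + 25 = -4566409 / 43710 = -104.47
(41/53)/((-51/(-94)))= 3854/2703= 1.43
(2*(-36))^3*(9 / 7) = -3359232 / 7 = -479890.29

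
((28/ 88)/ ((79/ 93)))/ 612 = 217/ 354552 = 0.00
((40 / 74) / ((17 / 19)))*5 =1900 / 629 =3.02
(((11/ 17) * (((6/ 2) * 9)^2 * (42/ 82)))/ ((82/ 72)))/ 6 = 1010394/ 28577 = 35.36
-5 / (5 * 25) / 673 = -1 / 16825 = -0.00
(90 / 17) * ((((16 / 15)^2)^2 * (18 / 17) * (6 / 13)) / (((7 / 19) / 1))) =29884416 / 3287375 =9.09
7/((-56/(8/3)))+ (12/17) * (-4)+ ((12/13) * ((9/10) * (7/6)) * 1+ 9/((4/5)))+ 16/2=226247/13260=17.06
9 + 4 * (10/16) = 23/2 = 11.50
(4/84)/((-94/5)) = -5/1974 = -0.00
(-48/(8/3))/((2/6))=-54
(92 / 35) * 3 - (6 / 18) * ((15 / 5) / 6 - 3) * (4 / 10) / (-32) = 26461 / 3360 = 7.88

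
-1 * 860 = -860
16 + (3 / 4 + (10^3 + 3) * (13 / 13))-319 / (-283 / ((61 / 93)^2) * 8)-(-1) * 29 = 20537113129 / 19581336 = 1048.81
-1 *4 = -4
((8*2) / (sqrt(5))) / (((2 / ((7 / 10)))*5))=28*sqrt(5) / 125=0.50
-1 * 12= -12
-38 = -38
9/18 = 0.50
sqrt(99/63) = sqrt(77)/7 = 1.25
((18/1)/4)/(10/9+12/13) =1053/476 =2.21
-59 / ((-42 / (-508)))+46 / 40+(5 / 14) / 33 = -3291557 / 4620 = -712.46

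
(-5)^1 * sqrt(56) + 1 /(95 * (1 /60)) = 12 /19- 10 * sqrt(14) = -36.78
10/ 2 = 5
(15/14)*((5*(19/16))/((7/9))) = 12825/1568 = 8.18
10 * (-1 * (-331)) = 3310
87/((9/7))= 203/3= 67.67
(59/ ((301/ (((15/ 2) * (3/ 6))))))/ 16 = 885/ 19264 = 0.05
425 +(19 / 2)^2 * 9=4949 / 4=1237.25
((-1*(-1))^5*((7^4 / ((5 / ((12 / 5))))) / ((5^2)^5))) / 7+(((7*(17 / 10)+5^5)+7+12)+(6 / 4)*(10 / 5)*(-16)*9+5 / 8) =5321337923553 / 1953125000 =2724.53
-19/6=-3.17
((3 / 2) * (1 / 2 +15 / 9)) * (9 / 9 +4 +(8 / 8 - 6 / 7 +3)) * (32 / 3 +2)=4693 / 14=335.21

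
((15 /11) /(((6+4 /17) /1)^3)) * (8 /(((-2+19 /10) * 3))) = -245650 /1637647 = -0.15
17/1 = 17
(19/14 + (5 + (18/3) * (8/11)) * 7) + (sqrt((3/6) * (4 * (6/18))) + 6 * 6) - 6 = sqrt(6)/3 + 14923/154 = 97.72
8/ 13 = 0.62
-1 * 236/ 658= -118/ 329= -0.36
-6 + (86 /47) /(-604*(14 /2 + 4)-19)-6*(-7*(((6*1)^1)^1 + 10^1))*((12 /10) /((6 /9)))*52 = 98478486596 /1565805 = 62893.20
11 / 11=1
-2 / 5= -0.40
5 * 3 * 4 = 60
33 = 33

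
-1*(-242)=242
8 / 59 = 0.14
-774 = -774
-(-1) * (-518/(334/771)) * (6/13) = -1198134/2171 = -551.88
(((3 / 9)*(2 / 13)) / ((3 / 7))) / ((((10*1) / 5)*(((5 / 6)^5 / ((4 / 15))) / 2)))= 16128 / 203125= 0.08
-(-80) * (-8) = -640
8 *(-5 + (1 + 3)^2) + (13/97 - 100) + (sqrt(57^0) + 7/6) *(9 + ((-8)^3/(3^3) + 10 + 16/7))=-751655/109998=-6.83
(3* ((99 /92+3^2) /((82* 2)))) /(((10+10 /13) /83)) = 3000699 /2112320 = 1.42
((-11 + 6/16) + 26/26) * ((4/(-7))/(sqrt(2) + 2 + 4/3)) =165/82-99 * sqrt(2)/164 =1.16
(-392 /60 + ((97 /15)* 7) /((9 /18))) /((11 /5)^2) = 2100 /121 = 17.36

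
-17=-17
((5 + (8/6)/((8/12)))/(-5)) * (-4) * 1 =5.60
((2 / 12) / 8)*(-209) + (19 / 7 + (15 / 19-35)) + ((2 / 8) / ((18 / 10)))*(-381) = -566689 / 6384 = -88.77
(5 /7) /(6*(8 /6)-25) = -5 /119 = -0.04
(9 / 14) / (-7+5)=-9 / 28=-0.32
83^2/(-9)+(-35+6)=-7150/9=-794.44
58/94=29/47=0.62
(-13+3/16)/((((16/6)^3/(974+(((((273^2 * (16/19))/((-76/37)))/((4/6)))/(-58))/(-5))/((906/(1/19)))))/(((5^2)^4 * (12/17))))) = -379506764612893359375/2091436183552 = -181457492.03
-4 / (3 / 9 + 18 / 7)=-84 / 61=-1.38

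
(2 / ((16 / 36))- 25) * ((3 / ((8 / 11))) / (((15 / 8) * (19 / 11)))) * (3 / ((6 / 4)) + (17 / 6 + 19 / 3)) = -332387 / 1140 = -291.57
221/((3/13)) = 2873/3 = 957.67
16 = 16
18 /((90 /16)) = 16 /5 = 3.20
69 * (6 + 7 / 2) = 1311 / 2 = 655.50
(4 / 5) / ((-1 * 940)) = -1 / 1175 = -0.00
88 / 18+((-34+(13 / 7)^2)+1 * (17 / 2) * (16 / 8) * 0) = -11317 / 441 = -25.66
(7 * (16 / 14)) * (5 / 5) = 8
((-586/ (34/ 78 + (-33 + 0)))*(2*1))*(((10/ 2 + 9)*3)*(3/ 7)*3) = 1234116/ 635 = 1943.49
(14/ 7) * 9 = 18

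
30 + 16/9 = 286/9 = 31.78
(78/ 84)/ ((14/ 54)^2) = 9477/ 686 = 13.81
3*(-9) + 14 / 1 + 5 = -8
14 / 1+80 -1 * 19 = 75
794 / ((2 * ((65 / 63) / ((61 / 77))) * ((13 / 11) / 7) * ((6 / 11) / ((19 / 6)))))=35429471 / 3380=10482.09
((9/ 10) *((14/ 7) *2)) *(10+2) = 216/ 5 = 43.20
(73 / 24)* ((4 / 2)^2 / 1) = 73 / 6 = 12.17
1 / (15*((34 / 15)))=1 / 34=0.03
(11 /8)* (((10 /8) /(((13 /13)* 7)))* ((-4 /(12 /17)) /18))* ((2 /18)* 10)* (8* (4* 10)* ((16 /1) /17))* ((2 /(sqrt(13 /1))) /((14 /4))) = -176000* sqrt(13) /154791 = -4.10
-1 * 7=-7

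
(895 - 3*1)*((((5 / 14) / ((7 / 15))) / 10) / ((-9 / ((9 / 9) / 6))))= -1.26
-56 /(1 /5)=-280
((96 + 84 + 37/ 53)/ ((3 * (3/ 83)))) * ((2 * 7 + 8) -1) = 5564237/ 159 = 34995.20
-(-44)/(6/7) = 154/3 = 51.33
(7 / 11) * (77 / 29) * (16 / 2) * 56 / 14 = 1568 / 29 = 54.07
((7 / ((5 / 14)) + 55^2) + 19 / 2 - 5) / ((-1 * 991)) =-30491 / 9910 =-3.08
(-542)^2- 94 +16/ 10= 1468358/ 5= 293671.60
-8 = -8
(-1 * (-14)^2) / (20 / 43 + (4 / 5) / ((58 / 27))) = -87290 / 373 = -234.02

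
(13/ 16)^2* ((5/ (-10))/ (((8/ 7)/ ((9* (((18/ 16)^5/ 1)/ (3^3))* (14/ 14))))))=-23284989/ 134217728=-0.17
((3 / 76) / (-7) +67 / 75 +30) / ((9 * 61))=1232419 / 21905100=0.06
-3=-3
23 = 23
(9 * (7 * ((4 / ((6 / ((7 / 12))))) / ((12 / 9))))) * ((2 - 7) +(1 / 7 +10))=189 / 2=94.50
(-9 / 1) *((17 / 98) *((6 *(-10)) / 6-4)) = 153 / 7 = 21.86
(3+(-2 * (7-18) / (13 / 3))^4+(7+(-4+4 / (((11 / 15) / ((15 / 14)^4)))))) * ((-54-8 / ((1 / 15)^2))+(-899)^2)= 546337431.91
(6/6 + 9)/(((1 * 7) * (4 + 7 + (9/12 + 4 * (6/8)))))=40/413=0.10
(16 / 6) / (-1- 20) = -0.13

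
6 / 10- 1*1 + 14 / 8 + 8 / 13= 511 / 260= 1.97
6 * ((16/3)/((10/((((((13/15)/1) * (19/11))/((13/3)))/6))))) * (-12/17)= -608/4675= -0.13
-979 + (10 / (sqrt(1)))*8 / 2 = -939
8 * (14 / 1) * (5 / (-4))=-140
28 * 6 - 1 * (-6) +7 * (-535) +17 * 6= -3469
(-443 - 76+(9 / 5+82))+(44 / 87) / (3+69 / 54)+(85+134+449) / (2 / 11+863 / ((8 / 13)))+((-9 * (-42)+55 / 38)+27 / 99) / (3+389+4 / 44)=-1780691194383407 / 4106409240850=-433.64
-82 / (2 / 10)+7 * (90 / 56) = -398.75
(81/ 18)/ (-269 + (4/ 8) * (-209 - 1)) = -9/ 748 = -0.01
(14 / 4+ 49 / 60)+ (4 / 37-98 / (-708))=199229 / 43660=4.56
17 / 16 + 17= 289 / 16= 18.06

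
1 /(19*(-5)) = -1 /95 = -0.01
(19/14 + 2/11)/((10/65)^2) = 40053/616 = 65.02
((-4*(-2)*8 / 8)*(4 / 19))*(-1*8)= -256 / 19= -13.47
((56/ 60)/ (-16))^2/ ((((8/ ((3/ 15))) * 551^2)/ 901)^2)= 39778249/ 2123678988311040000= 0.00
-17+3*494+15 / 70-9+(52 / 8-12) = 10155 / 7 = 1450.71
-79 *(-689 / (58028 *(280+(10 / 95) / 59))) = 61017151 / 18213944696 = 0.00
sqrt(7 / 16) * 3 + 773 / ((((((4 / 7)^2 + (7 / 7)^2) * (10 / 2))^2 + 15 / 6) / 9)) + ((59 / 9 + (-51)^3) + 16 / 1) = -132476.82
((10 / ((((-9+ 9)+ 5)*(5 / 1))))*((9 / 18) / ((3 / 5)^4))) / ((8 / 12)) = 125 / 54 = 2.31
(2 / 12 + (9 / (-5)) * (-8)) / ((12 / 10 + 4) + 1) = 437 / 186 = 2.35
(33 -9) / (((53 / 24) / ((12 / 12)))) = 576 / 53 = 10.87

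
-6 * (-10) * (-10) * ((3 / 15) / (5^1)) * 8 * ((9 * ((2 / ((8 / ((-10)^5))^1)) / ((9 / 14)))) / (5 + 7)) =5600000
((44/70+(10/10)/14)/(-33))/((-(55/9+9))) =21/14960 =0.00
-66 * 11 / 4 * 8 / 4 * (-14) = 5082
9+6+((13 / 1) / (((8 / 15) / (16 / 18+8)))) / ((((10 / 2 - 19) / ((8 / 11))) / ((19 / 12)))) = -1955 / 693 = -2.82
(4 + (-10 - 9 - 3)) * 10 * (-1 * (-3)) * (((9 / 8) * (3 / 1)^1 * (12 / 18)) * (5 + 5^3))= -157950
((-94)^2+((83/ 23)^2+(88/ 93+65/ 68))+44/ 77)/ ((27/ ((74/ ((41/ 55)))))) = 421819522451525/ 12961736802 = 32543.44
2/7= 0.29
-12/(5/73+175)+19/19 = 992/1065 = 0.93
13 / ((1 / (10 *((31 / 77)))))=4030 / 77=52.34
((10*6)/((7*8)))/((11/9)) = 135/154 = 0.88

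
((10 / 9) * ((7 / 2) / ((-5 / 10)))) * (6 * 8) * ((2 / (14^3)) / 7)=-40 / 1029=-0.04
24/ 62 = 12/ 31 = 0.39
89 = 89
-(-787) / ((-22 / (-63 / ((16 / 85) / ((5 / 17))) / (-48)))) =-413175 / 5632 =-73.36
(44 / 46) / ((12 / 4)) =22 / 69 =0.32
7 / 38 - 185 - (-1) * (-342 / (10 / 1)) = -41613 / 190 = -219.02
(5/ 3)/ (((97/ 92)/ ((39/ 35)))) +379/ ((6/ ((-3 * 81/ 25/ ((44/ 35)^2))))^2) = 4071813627965/ 10179828736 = 399.99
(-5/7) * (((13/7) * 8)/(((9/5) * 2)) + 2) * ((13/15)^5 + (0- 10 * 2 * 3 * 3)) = 52618055902/66976875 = 785.62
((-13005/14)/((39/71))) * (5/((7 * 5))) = -307785/1274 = -241.59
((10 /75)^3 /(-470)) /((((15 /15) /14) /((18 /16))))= -7 /88125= -0.00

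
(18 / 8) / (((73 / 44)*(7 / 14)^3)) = 792 / 73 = 10.85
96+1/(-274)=96.00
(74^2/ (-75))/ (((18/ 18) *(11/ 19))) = -126.11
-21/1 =-21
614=614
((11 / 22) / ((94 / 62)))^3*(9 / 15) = 89373 / 4152920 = 0.02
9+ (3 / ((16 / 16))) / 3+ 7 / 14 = 21 / 2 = 10.50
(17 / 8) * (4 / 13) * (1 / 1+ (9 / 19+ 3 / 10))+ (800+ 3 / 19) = 3958509 / 4940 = 801.32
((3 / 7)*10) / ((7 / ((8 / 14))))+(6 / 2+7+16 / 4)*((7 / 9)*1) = 34694 / 3087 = 11.24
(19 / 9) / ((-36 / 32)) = -1.88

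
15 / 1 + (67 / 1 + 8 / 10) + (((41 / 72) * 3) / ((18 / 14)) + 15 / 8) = 23221 / 270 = 86.00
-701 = -701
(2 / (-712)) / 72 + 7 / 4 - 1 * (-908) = 23318711 / 25632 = 909.75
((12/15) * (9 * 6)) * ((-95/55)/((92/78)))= -80028/1265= -63.26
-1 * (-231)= 231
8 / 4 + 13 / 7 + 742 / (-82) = -1490 / 287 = -5.19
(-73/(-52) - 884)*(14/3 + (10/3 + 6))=-321265/26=-12356.35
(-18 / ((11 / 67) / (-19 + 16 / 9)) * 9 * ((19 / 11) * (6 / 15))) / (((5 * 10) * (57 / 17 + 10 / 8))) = 48302712 / 946825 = 51.02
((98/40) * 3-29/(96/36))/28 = -141/1120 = -0.13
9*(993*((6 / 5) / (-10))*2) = -53622 / 25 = -2144.88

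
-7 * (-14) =98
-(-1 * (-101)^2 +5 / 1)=10196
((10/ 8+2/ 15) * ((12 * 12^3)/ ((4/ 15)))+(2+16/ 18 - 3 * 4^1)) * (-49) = -47433470/ 9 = -5270385.56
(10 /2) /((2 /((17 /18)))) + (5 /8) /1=215 /72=2.99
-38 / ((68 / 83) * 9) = -1577 / 306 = -5.15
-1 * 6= -6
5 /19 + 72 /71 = 1723 /1349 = 1.28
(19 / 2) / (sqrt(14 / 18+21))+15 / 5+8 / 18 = 1381 / 252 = 5.48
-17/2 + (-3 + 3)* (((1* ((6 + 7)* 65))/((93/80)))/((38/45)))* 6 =-17/2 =-8.50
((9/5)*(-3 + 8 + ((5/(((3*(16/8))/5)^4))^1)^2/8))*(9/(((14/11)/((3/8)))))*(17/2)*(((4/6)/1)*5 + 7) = 12745162463/5308416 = 2400.94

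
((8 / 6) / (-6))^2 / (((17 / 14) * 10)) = 28 / 6885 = 0.00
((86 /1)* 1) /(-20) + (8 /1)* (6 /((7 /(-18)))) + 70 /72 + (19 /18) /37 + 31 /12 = -124.14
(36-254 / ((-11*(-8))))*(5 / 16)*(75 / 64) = 546375 / 45056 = 12.13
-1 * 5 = -5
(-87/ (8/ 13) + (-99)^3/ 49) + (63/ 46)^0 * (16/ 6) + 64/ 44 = -257934451/ 12936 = -19939.27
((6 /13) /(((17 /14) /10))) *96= 80640 /221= 364.89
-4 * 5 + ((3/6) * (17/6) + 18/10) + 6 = -647/60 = -10.78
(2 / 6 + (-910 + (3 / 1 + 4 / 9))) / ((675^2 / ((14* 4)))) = -456736 / 4100625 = -0.11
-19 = -19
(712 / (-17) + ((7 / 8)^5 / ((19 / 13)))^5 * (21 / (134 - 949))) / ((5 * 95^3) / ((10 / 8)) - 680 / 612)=-488538971297366591600765266507802703 / 40003444288873103484413600391292675686400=-0.00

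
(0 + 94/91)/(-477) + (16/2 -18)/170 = -45005/737919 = -0.06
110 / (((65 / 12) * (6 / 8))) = 352 / 13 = 27.08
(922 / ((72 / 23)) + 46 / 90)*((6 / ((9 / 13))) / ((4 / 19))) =13117429 / 1080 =12145.77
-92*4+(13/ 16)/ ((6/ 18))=-5849/ 16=-365.56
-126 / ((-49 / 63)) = 162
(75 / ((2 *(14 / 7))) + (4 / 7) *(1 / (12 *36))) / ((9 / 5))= 17720 / 1701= 10.42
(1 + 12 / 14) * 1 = 13 / 7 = 1.86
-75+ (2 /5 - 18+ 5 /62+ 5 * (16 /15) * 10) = -36443 /930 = -39.19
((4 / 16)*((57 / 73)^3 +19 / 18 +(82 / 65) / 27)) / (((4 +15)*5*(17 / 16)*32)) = 2155134203 / 17641609736400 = 0.00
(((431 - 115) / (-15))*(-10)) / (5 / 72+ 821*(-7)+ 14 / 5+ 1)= -75840 / 2067527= -0.04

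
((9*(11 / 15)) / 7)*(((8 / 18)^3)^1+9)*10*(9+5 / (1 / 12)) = 3352250 / 567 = 5912.26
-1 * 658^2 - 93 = -433057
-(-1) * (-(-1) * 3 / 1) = 3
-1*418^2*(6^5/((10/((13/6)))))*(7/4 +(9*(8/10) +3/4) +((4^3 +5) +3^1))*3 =-1803782783088/25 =-72151311323.52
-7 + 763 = 756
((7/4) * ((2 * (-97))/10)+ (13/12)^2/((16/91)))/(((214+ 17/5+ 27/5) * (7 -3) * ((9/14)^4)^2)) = -1811352357409/1726345698984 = -1.05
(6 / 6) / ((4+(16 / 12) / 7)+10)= 21 / 298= 0.07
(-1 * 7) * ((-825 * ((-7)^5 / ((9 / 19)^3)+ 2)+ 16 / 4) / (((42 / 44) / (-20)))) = 13948608782680 / 729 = 19133894077.75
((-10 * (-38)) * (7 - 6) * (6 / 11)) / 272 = 0.76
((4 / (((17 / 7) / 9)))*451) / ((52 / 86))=2443518 / 221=11056.64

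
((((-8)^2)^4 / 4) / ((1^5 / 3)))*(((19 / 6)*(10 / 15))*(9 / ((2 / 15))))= 1793064960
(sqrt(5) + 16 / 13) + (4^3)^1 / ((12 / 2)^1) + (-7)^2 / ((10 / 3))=sqrt(5) + 10373 / 390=28.83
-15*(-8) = 120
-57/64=-0.89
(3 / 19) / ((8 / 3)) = 9 / 152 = 0.06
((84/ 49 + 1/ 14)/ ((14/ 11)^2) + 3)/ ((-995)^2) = 11257/ 2716628600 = 0.00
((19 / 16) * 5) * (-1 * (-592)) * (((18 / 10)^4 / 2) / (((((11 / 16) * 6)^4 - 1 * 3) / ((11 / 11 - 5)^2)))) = 50379522048 / 48901375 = 1030.23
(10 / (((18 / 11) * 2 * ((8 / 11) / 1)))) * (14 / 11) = 385 / 72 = 5.35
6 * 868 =5208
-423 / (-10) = 423 / 10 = 42.30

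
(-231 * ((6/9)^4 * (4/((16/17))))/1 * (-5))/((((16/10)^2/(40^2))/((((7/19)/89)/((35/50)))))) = 163625000/45657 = 3583.79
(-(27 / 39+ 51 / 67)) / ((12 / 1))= -211 / 1742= -0.12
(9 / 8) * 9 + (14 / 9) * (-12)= -205 / 24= -8.54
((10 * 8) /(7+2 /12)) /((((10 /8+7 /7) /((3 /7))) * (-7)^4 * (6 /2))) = 0.00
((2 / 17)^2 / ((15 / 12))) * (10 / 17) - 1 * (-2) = 9858 / 4913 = 2.01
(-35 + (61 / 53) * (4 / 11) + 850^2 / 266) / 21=207927337 / 1628319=127.69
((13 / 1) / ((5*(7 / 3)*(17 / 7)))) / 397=39 / 33745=0.00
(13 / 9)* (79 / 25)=1027 / 225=4.56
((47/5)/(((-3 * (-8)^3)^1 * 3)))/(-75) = -47/1728000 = -0.00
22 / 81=0.27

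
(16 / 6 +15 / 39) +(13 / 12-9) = -253 / 52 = -4.87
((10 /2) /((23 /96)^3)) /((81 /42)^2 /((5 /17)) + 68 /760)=82368921600 /2885197211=28.55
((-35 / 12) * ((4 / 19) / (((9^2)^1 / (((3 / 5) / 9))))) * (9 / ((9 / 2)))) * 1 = -14 / 13851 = -0.00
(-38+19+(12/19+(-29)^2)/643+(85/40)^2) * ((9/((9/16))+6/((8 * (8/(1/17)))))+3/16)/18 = -90747983615/7656247296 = -11.85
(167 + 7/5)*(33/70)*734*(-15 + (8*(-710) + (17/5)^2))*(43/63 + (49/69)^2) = -393060601.28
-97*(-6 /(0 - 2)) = -291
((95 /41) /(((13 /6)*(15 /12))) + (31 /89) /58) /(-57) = -2370395 /156826722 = -0.02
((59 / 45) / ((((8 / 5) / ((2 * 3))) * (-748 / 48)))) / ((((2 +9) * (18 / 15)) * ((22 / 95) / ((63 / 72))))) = -196175 / 2172192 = -0.09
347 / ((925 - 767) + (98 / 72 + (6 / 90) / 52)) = 202995 / 93227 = 2.18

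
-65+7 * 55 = 320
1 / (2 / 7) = 7 / 2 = 3.50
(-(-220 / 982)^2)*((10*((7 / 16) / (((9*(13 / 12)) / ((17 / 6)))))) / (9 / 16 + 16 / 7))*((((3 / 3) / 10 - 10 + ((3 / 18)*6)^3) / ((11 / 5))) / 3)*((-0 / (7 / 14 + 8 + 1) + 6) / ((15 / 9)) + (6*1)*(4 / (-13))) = 563441200 / 10633841829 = 0.05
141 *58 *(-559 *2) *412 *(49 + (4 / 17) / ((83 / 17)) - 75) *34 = 275873980868928 / 83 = 3323782902035.28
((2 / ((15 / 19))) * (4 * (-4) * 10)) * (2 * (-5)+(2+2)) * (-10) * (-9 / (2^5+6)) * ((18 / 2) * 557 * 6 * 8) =1385994240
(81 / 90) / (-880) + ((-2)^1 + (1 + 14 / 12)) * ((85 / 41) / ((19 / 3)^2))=988791 / 130248800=0.01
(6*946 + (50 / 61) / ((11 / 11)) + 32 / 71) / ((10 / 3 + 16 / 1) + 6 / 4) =147529548 / 541375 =272.51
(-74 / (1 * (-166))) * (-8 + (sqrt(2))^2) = -222 / 83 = -2.67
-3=-3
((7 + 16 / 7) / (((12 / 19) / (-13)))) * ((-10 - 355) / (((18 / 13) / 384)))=1218895600 / 63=19347549.21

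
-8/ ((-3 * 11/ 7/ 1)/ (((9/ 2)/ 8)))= 21/ 22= 0.95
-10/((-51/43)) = 430/51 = 8.43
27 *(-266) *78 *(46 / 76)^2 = -3899259 / 19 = -205224.16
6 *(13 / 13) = 6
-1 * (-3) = 3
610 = 610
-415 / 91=-4.56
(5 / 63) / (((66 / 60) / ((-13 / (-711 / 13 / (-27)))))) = -8450 / 18249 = -0.46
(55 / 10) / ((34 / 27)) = 297 / 68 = 4.37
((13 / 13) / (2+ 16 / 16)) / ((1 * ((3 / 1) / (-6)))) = -2 / 3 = -0.67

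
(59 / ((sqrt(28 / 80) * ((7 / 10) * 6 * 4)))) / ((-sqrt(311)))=-295 * sqrt(10885) / 91434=-0.34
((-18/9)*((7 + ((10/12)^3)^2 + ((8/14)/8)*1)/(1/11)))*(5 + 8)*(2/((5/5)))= -345895121/81648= -4236.42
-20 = -20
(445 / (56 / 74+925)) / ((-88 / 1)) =-16465 / 3014264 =-0.01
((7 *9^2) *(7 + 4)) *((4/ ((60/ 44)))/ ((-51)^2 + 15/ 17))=129591/ 18430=7.03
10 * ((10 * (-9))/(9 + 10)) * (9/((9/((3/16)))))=-675/76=-8.88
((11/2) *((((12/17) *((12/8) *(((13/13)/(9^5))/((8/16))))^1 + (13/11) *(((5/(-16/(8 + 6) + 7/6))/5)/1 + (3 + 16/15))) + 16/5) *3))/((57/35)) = 2475267823/4238406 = 584.01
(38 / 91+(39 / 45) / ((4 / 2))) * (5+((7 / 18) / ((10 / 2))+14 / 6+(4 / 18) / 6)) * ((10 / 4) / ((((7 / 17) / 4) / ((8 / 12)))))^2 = 5400315268 / 3250611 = 1661.32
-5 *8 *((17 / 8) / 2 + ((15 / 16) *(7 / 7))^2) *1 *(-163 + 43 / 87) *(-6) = -17566465 / 232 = -75717.52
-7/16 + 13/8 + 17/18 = 307/144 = 2.13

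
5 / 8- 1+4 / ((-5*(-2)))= 0.02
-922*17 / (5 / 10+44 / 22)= -31348 / 5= -6269.60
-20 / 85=-4 / 17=-0.24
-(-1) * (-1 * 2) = -2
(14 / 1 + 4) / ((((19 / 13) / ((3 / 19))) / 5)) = 9.72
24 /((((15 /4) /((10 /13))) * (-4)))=-16 /13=-1.23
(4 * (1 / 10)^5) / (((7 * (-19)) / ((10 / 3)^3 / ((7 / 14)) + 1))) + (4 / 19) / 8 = 2360473 / 89775000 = 0.03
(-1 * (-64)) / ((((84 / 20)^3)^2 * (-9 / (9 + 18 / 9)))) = -11000000 / 771895089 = -0.01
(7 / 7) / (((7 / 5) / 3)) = 15 / 7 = 2.14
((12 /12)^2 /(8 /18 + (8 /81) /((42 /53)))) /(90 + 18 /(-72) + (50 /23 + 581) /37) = 1447551 /86916962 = 0.02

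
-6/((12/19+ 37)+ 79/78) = -8892/57271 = -0.16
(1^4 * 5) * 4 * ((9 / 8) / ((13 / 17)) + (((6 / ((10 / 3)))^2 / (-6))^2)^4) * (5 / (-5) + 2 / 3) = -250247298824751 / 25390625000000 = -9.86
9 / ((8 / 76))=171 / 2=85.50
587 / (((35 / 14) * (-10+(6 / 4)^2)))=-4696 / 155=-30.30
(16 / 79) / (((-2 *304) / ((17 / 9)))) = -17 / 27018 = -0.00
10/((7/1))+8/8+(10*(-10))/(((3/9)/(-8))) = 16817/7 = 2402.43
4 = 4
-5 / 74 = -0.07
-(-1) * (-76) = -76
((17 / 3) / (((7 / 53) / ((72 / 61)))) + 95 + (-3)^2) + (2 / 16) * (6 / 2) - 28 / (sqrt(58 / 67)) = 529537 / 3416 - 14 * sqrt(3886) / 29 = 124.92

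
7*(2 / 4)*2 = 7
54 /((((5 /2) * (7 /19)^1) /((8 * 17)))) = 279072 /35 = 7973.49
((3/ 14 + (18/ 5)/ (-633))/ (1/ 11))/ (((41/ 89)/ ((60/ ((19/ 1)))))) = 18097794/ 1150583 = 15.73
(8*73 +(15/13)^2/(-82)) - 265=318.98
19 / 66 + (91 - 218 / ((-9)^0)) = -8363 / 66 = -126.71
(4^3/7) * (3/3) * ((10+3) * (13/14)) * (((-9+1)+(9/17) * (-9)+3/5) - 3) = -6970912/4165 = -1673.69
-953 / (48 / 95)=-1886.15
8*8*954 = 61056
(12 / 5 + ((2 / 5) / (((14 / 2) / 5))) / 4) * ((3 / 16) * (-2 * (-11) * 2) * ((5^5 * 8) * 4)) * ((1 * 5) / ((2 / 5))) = 178406250 / 7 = 25486607.14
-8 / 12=-2 / 3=-0.67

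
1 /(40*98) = 0.00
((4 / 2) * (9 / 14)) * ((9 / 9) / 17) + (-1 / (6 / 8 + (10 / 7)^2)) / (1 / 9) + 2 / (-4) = -475079 / 130186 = -3.65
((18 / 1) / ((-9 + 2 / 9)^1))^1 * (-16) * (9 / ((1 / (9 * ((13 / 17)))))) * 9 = 24564384 / 1343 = 18290.68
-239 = -239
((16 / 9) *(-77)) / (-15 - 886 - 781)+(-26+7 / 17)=-3282043 / 128673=-25.51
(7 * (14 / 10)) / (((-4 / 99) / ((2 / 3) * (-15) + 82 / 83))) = 907137 / 415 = 2185.87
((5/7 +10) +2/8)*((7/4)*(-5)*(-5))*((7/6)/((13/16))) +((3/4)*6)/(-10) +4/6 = 537419/780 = 689.00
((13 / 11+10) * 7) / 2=861 / 22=39.14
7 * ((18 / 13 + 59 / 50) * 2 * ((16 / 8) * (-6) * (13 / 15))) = -373.41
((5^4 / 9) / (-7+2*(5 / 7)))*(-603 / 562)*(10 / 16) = 1465625 / 175344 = 8.36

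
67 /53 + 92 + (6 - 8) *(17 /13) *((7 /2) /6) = 379247 /4134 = 91.74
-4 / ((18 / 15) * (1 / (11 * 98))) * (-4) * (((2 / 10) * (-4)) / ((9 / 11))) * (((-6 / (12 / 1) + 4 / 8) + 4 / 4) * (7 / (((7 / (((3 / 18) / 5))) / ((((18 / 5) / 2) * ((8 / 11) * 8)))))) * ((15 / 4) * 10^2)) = -5519360 / 3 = -1839786.67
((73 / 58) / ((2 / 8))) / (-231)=-0.02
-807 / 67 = -12.04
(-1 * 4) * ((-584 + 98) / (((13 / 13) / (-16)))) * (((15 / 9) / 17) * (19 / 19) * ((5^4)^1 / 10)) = -3240000 / 17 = -190588.24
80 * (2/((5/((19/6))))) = 304/3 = 101.33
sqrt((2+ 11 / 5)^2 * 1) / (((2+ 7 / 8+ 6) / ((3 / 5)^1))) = 504 / 1775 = 0.28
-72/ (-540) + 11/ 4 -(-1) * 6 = 533/ 60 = 8.88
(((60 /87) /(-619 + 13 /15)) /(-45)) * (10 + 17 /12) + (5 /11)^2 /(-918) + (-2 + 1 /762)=-3790578792311 /1896588870264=-2.00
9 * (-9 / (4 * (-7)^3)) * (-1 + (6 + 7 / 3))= 297 / 686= 0.43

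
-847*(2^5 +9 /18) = -55055 /2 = -27527.50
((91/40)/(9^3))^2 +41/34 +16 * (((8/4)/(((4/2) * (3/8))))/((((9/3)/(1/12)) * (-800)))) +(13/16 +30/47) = 1803933174931/679394174400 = 2.66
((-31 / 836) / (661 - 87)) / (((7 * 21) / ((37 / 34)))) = -1147 / 2398360272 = -0.00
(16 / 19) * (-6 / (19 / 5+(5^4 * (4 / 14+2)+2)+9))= -1680 / 479921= -0.00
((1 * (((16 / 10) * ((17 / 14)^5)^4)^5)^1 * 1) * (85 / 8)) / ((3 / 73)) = 1376144121620952498860884639400992853347097305053500489783837373027099487402196071861119045571702321144257328315307881431529241 / 1876916239402740271238544457611281091879321328298585235085928025363872962033202284522151331568994101859167764480000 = 733194211191.26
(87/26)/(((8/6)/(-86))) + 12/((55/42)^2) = -32848839/157300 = -208.83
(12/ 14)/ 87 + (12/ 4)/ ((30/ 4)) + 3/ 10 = 1441/ 2030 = 0.71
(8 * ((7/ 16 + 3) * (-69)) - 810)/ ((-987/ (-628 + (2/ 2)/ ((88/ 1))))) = -99749715/ 57904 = -1722.67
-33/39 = -11/13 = -0.85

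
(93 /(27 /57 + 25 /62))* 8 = 876432 /1033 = 848.43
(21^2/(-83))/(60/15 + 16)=-441/1660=-0.27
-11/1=-11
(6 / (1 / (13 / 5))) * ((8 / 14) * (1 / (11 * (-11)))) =-312 / 4235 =-0.07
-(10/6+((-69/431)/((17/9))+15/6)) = -179449/43962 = -4.08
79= 79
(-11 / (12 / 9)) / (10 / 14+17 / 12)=-3.87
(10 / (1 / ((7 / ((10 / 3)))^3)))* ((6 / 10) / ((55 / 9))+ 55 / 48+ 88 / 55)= 263.38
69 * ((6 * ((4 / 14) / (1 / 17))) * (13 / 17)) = 1537.71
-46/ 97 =-0.47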